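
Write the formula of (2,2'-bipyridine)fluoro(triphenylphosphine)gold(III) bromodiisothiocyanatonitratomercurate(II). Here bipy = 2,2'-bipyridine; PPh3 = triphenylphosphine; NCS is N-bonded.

Cation [Au…]: ligand charges -1, Au(III) ⇒ ion charge 2+.
Anion [Hg…]: ligand charges -4, Hg(II) ⇒ ion charge 2−.
One 2+ cation balances one 2− anion.

[Au(bipy)F(PPh3)][HgBr(NCS)2(NO3)]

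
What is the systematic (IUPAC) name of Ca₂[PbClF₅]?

calcium chloropentafluoroplumbate(II)

The 2 calcium counter-ions carry a total charge of +4, so each complex ion is 4−.
Ligand charges: 5×fluoro (-1 each), 1×chloro (-1 each); total -6. So Pb + (-6) = 4−, giving Pb = +2.
Ligands are named alphabetically: chloro before fluoro.
The complex ion is anionic, so lead takes the -ate form plumbate(II).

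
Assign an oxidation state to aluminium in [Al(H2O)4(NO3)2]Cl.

+3

1 chloride outside the brackets (-1 each) → the complex ion is 1+.
Ligand charges: 4×H2O neutral; 2×NO3 = -2; sum -2.
Al + (-2) = 1+ ⇒ Al is +3.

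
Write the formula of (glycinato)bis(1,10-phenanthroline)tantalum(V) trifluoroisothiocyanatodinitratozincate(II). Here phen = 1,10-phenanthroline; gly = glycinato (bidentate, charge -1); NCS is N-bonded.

[Ta(gly)(phen)2][ZnF3(NCS)(NO3)2]

Cation [Ta…]: ligand charges -1, Ta(V) ⇒ ion charge 4+.
Anion [Zn…]: ligand charges -6, Zn(II) ⇒ ion charge 4−.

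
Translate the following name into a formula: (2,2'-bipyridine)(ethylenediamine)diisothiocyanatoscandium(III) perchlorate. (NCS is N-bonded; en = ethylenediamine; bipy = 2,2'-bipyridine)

[Sc(bipy)(en)(NCS)2]ClO4

Ligands: 2 isothiocyanato (NCS, -1), 1 ethylenediamine (en, neutral), 1 2,2'-bipyridine (bipy, neutral). Ligand charge sum = -2.
Charge balance with perchlorate (-1) requires 1 complex ion per 1 perchlorate.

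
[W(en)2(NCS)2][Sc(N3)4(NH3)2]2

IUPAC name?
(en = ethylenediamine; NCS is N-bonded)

Both ions are complex: the cation is named first with the plain metal name, the anion second with the -ate form; each ion's ligands are alphabetised independently.
Scandium is always +3 in its complexes; the anion's ligand charges sum to -4, so the complex anion is 1−.
With 2 anions per cation, the cation must be 2×1 = 2+.
Cation: ligand charges sum to -2; for the ion to be 2+, W = +4.

bis(ethylenediamine)diisothiocyanatotungsten(IV) diamminetetraazidoscandate(III)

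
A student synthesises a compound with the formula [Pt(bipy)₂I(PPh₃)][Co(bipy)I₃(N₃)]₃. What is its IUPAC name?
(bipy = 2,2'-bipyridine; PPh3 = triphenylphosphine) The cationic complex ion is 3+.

Both ions are complex: the cation is named first with the plain metal name, the anion second with the -ate form; each ion's ligands are alphabetised independently.
The complex cation is given as 3+; its ligand charges sum to -1, so Pt = +4.
With 3 anions per cation, each anion must be 3/3 = 1−.
Anion: ligand charges sum to -4; for the ion to be 1−, Co = +3.

bis(2,2'-bipyridine)iodo(triphenylphosphine)platinum(IV) azido(2,2'-bipyridine)triiodocobaltate(III)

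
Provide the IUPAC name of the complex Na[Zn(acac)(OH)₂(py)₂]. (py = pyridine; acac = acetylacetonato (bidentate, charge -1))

The 1 sodium counter-ion carries a total charge of +1, so each complex ion is 1−.
Ligand charges: 2×pyridine (neutral), 2×hydroxo (-1 each), 1×acetylacetonato (-1 each); total -3. So Zn + (-3) = 1−, giving Zn = +2.
The complex ion is anionic, so zinc takes the -ate form zincate(II).

sodium (acetylacetonato)dihydroxobis(pyridine)zincate(II)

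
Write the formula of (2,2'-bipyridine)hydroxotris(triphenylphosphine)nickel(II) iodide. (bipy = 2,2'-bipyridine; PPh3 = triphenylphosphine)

Ligands: 1 2,2'-bipyridine (bipy, neutral), 1 hydroxo (OH, -1), 3 triphenylphosphine (PPh3, neutral). Ligand charge sum = -1.
With Ni in oxidation state +2, the complex ion is [Ni...]^1+.
Charge balance with iodide (-1) requires 1 complex ion per 1 iodide.

[Ni(bipy)(OH)(PPh3)3]I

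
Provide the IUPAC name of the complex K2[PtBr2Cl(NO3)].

potassium dibromochloronitratoplatinate(II)

The 2 potassium counter-ions carry a total charge of +2, so each complex ion is 2−.
Ligand charges: 1×chloro (-1 each), 2×bromo (-1 each), 1×nitrato (-1 each); total -4. So Pt + (-4) = 2−, giving Pt = +2.
Ligands are named alphabetically: bromo before chloro before nitrato.
The complex ion is anionic, so platinum takes the -ate form platinate(II).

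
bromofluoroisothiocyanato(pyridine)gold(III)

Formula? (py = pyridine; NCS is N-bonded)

Ligands: 1 pyridine (py, neutral), 1 fluoro (F, -1), 1 isothiocyanato (NCS, -1), 1 bromo (Br, -1). Ligand charge sum = -3.
With Au in oxidation state +3, the complex ion is [Au...].

[AuBrF(NCS)(py)]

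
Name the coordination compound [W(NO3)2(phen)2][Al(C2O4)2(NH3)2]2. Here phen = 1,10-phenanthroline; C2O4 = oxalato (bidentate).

Both ions are complex: the cation is named first with the plain metal name, the anion second with the -ate form; each ion's ligands are alphabetised independently.
Aluminium is always +3 in its complexes; the anion's ligand charges sum to -4, so the complex anion is 1−.
With 2 anions per cation, the cation must be 2×1 = 2+.
Cation: ligand charges sum to -2; for the ion to be 2+, W = +4.

dinitratobis(1,10-phenanthroline)tungsten(IV) diamminedioxalatoaluminate(III)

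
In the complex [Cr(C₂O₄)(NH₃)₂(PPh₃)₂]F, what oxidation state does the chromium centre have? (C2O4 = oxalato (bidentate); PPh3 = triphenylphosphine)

+3

1 fluoride outside the brackets (-1 each) → the complex ion is 1+.
Ligand charges: 2×NH3 neutral; 1×C2O4 = -2; 2×PPh3 neutral; sum -2.
Cr + (-2) = 1+ ⇒ Cr is +3.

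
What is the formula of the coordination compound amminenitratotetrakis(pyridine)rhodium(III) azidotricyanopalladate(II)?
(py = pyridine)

[Rh(NH3)(NO3)(py)4][Pd(CN)3(N3)]

Cation [Rh…]: ligand charges -1, Rh(III) ⇒ ion charge 2+.
Anion [Pd…]: ligand charges -4, Pd(II) ⇒ ion charge 2−.
One 2+ cation balances one 2− anion.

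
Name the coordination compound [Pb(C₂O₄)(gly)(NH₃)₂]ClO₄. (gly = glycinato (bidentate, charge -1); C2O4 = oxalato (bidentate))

diammine(glycinato)oxalatolead(IV) perchlorate

The 1 perchlorate counter-ion carries a total charge of -1, so each complex ion is 1+.
Ligand charges: 1×glycinato (-1 each), 2×ammine (neutral), 1×oxalato (-2 each); total -3. So Pb + (-3) = 1+, giving Pb = +4.
Ligands are named alphabetically: ammine before glycinato before oxalato.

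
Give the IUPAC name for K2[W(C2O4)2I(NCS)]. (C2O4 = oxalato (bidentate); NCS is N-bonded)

The 2 potassium counter-ions carry a total charge of +2, so each complex ion is 2−.
Ligand charges: 2×oxalato (-2 each), 1×iodo (-1 each), 1×isothiocyanato (-1 each); total -6. So W + (-6) = 2−, giving W = +4.
Ligands are named alphabetically: iodo before isothiocyanato before oxalato.
The complex ion is anionic, so tungsten takes the -ate form tungstate(IV).

potassium iodoisothiocyanatodioxalatotungstate(IV)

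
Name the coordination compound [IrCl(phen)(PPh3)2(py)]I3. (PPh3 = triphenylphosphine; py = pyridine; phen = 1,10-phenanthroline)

The 3 iodide counter-ions carry a total charge of -3, so each complex ion is 3+.
Ligand charges: 1×chloro (-1 each), 2×triphenylphosphine (neutral), 1×pyridine (neutral), 1×1,10-phenanthroline (neutral); total -1. So Ir + (-1) = 3+, giving Ir = +4.
Ligands are named alphabetically: chloro before phenanthroline before pyridine before triphenylphosphine.

chloro(1,10-phenanthroline)(pyridine)bis(triphenylphosphine)iridium(IV) iodide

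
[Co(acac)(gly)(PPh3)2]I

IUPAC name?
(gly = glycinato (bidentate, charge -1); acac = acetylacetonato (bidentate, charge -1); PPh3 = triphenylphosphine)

The 1 iodide counter-ion carries a total charge of -1, so each complex ion is 1+.
Ligand charges: 1×glycinato (-1 each), 1×acetylacetonato (-1 each), 2×triphenylphosphine (neutral); total -2. So Co + (-2) = 1+, giving Co = +3.
Ligands are named alphabetically: acetylacetonato before glycinato before triphenylphosphine.

(acetylacetonato)(glycinato)bis(triphenylphosphine)cobalt(III) iodide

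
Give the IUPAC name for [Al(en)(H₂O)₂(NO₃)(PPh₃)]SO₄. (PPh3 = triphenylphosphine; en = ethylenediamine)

diaqua(ethylenediamine)nitrato(triphenylphosphine)aluminium(III) sulfate

The 1 sulfate counter-ion carries a total charge of -2, so each complex ion is 2+.
Ligand charges: 1×triphenylphosphine (neutral), 1×nitrato (-1 each), 2×aqua (neutral), 1×ethylenediamine (neutral); total -1. So Al + (-1) = 2+, giving Al = +3.
Ligands are named alphabetically: aqua before ethylenediamine before nitrato before triphenylphosphine.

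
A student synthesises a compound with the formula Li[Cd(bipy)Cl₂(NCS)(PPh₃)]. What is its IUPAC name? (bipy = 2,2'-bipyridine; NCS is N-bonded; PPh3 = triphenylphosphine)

The 1 lithium counter-ion carries a total charge of +1, so each complex ion is 1−.
Ligand charges: 1×2,2'-bipyridine (neutral), 1×isothiocyanato (-1 each), 1×triphenylphosphine (neutral), 2×chloro (-1 each); total -3. So Cd + (-3) = 1−, giving Cd = +2.
The complex ion is anionic, so cadmium takes the -ate form cadmate(II).

lithium (2,2'-bipyridine)dichloroisothiocyanato(triphenylphosphine)cadmate(II)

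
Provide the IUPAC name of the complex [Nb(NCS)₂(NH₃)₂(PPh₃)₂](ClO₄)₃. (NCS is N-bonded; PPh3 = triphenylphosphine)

The 3 perchlorate counter-ions carry a total charge of -3, so each complex ion is 3+.
Ligand charges: 2×ammine (neutral), 2×isothiocyanato (-1 each), 2×triphenylphosphine (neutral); total -2. So Nb + (-2) = 3+, giving Nb = +5.
Ligands are named alphabetically: ammine before isothiocyanato before triphenylphosphine.

diamminediisothiocyanatobis(triphenylphosphine)niobium(V) perchlorate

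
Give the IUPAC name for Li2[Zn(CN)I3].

lithium cyanotriiodozincate(II)

The 2 lithium counter-ions carry a total charge of +2, so each complex ion is 2−.
Ligand charges: 3×iodo (-1 each), 1×cyano (-1 each); total -4. So Zn + (-4) = 2−, giving Zn = +2.
Ligands are named alphabetically: cyano before iodo.
The complex ion is anionic, so zinc takes the -ate form zincate(II).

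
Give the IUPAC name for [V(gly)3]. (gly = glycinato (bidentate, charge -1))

tris(glycinato)vanadium(III)

There is no counter-ion, so the complex is neutral overall.
Ligand charges: 3×glycinato (-1 each); total -3. So V + (-3) = 0, giving V = +3.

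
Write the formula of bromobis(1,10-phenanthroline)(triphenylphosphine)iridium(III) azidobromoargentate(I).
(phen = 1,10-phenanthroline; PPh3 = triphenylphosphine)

Cation [Ir…]: ligand charges -1, Ir(III) ⇒ ion charge 2+.
Anion [Ag…]: ligand charges -2, Ag(I) ⇒ ion charge 1−.
One 2+ cation requires 2 of the 1− anion.

[IrBr(phen)2(PPh3)][AgBr(N3)]2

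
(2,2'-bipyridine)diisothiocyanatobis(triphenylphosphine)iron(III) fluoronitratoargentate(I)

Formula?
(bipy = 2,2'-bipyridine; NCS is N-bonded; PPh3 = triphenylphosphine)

Cation [Fe…]: ligand charges -2, Fe(III) ⇒ ion charge 1+.
Anion [Ag…]: ligand charges -2, Ag(I) ⇒ ion charge 1−.

[Fe(bipy)(NCS)2(PPh3)2][AgF(NO3)]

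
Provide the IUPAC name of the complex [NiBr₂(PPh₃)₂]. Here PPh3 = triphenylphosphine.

There is no counter-ion, so the complex is neutral overall.
Ligand charges: 2×triphenylphosphine (neutral), 2×bromo (-1 each); total -2. So Ni + (-2) = 0, giving Ni = +2.
Ligands are named alphabetically: bromo before triphenylphosphine.

dibromobis(triphenylphosphine)nickel(II)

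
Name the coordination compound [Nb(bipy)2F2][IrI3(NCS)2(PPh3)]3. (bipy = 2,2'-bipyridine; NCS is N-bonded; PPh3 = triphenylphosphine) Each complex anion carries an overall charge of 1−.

Both ions are complex: the cation is named first with the plain metal name, the anion second with the -ate form; each ion's ligands are alphabetised independently.
The complex anion is given as 1−; its ligand charges sum to -5, so Ir = +4.
With 3 anions per cation, the cation must be 3×1 = 3+.
Cation: ligand charges sum to -2; for the ion to be 3+, Nb = +5.

bis(2,2'-bipyridine)difluoroniobium(V) triiododiisothiocyanato(triphenylphosphine)iridate(IV)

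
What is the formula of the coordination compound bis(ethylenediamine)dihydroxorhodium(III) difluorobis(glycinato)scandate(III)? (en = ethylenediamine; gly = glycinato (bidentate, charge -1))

Cation [Rh…]: ligand charges -2, Rh(III) ⇒ ion charge 1+.
Anion [Sc…]: ligand charges -4, Sc(III) ⇒ ion charge 1−.
One 1+ cation balances one 1− anion.

[Rh(en)2(OH)2][ScF2(gly)2]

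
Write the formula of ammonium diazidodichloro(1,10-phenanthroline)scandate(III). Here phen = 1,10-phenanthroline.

NH4[ScCl2(N3)2(phen)]

Ligands: 1 1,10-phenanthroline (phen, neutral), 2 chloro (Cl, -1), 2 azido (N3, -1). Ligand charge sum = -4.
With Sc in oxidation state +3, the complex ion is [Sc...]^1−.
Charge balance with ammonium (+1) requires 1 complex ion per 1 ammonium.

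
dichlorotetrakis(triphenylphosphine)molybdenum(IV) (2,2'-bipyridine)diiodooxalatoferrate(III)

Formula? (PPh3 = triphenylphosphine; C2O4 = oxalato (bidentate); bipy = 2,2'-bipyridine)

[MoCl2(PPh3)4][Fe(bipy)(C2O4)I2]2

Cation [Mo…]: ligand charges -2, Mo(IV) ⇒ ion charge 2+.
Anion [Fe…]: ligand charges -4, Fe(III) ⇒ ion charge 1−.
One 2+ cation requires 2 of the 1− anion.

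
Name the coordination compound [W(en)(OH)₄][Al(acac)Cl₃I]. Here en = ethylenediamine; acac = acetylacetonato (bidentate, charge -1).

(ethylenediamine)tetrahydroxotungsten(VI) (acetylacetonato)trichloroiodoaluminate(III)

Both ions are complex: the cation is named first with the plain metal name, the anion second with the -ate form; each ion's ligands are alphabetised independently.
Aluminium is always +3 in its complexes; the anion's ligand charges sum to -5, so the complex anion is 2−.
A 1:1 salt means the cation carries the equal and opposite charge, 2+.
Cation: ligand charges sum to -4; for the ion to be 2+, W = +6.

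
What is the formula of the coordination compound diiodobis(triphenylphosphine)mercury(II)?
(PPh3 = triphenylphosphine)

[HgI2(PPh3)2]

Ligands: 2 triphenylphosphine (PPh3, neutral), 2 iodo (I, -1). Ligand charge sum = -2.
With Hg in oxidation state +2, the complex ion is [Hg...].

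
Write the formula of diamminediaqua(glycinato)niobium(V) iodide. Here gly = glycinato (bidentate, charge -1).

Ligands: 1 glycinato (gly, -1), 2 ammine (NH3, neutral), 2 aqua (H2O, neutral). Ligand charge sum = -1.
Charge balance with iodide (-1) requires 1 complex ion per 4 iodide.

[Nb(gly)(H2O)2(NH3)2]I4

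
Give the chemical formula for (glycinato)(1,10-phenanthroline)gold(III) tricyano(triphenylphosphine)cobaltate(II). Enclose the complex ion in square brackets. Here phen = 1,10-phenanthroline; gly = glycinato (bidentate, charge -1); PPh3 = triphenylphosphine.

Cation [Au…]: ligand charges -1, Au(III) ⇒ ion charge 2+.
Anion [Co…]: ligand charges -3, Co(II) ⇒ ion charge 1−.
One 2+ cation requires 2 of the 1− anion.

[Au(gly)(phen)][Co(CN)3(PPh3)]2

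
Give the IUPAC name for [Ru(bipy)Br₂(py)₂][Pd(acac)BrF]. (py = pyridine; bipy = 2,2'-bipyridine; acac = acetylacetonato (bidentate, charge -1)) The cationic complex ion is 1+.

(2,2'-bipyridine)dibromobis(pyridine)ruthenium(III) (acetylacetonato)bromofluoropalladate(II)

The complex cation is given as 1+; its ligand charges sum to -2, so Ru = +3.
A 1:1 salt means the anion carries the equal and opposite charge, 1−.
Anion: ligand charges sum to -3; for the ion to be 1−, Pd = +2.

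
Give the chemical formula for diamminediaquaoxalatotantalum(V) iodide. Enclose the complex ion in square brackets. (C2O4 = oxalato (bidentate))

Ligands: 1 oxalato (C2O4, -2), 2 aqua (H2O, neutral), 2 ammine (NH3, neutral). Ligand charge sum = -2.
With Ta in oxidation state +5, the complex ion is [Ta...]^3+.
Charge balance with iodide (-1) requires 1 complex ion per 3 iodide.

[Ta(C2O4)(H2O)2(NH3)2]I3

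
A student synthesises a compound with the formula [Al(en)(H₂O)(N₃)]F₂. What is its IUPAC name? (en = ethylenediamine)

aquaazido(ethylenediamine)aluminium(III) fluoride

The 2 fluoride counter-ions carry a total charge of -2, so each complex ion is 2+.
Ligand charges: 1×azido (-1 each), 1×ethylenediamine (neutral), 1×aqua (neutral); total -1. So Al + (-1) = 2+, giving Al = +3.
Ligands are named alphabetically: aqua before azido before ethylenediamine.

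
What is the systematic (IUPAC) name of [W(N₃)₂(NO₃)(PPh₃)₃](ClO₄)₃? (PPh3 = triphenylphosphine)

The 3 perchlorate counter-ions carry a total charge of -3, so each complex ion is 3+.
Ligand charges: 1×nitrato (-1 each), 3×triphenylphosphine (neutral), 2×azido (-1 each); total -3. So W + (-3) = 3+, giving W = +6.
Ligands are named alphabetically: azido before nitrato before triphenylphosphine.

diazidonitratotris(triphenylphosphine)tungsten(VI) perchlorate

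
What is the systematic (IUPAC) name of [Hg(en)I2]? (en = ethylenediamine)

(ethylenediamine)diiodomercury(II)

There is no counter-ion, so the complex is neutral overall.
Ligand charges: 2×iodo (-1 each), 1×ethylenediamine (neutral); total -2. So Hg + (-2) = 0, giving Hg = +2.
Ligands are named alphabetically: ethylenediamine before iodo.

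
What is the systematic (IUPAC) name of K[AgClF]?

potassium chlorofluoroargentate(I)

The 1 potassium counter-ion carries a total charge of +1, so each complex ion is 1−.
Ligand charges: 1×chloro (-1 each), 1×fluoro (-1 each); total -2. So Ag + (-2) = 1−, giving Ag = +1.
The complex ion is anionic, so silver takes the -ate form argentate(I).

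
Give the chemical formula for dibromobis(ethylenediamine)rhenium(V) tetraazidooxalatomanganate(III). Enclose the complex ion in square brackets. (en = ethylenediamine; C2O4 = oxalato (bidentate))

[ReBr2(en)2][Mn(C2O4)(N3)4]

Cation [Re…]: ligand charges -2, Re(V) ⇒ ion charge 3+.
Anion [Mn…]: ligand charges -6, Mn(III) ⇒ ion charge 3−.
One 3+ cation balances one 3− anion.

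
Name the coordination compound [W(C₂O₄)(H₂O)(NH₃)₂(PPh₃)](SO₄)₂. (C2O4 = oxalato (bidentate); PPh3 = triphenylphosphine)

diammineaquaoxalato(triphenylphosphine)tungsten(VI) sulfate

The 2 sulfate counter-ions carry a total charge of -4, so each complex ion is 4+.
Ligand charges: 1×oxalato (-2 each), 1×aqua (neutral), 1×triphenylphosphine (neutral), 2×ammine (neutral); total -2. So W + (-2) = 4+, giving W = +6.
Ligands are named alphabetically: ammine before aqua before oxalato before triphenylphosphine.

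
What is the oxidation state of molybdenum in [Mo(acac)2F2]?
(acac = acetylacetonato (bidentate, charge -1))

+4

No counter-ion: the bracketed complex is neutral.
Ligand charges: 2×F = -2; 2×acac = -2; sum -4.
Mo + (-4) = 0 ⇒ Mo is +4.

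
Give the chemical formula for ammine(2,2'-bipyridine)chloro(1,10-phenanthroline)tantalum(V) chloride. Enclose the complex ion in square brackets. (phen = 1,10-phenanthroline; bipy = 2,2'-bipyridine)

Ligands: 1 chloro (Cl, -1), 1 1,10-phenanthroline (phen, neutral), 1 ammine (NH3, neutral), 1 2,2'-bipyridine (bipy, neutral). Ligand charge sum = -1.
Charge balance with chloride (-1) requires 1 complex ion per 4 chloride.

[Ta(bipy)Cl(NH3)(phen)]Cl4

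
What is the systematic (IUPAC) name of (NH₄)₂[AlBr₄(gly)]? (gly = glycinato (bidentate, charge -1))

The 2 ammonium counter-ions carry a total charge of +2, so each complex ion is 2−.
Ligand charges: 1×glycinato (-1 each), 4×bromo (-1 each); total -5. So Al + (-5) = 2−, giving Al = +3.
Ligands are named alphabetically: bromo before glycinato.
The complex ion is anionic, so aluminium takes the -ate form aluminate(III).

ammonium tetrabromo(glycinato)aluminate(III)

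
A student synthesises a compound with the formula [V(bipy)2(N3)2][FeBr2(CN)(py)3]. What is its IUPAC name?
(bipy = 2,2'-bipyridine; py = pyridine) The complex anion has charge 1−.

diazidobis(2,2'-bipyridine)vanadium(III) dibromocyanotris(pyridine)ferrate(II)

Both ions are complex: the cation is named first with the plain metal name, the anion second with the -ate form; each ion's ligands are alphabetised independently.
The complex anion is given as 1−; its ligand charges sum to -3, so Fe = +2.
A 1:1 salt means the cation carries the equal and opposite charge, 1+.
Cation: ligand charges sum to -2; for the ion to be 1+, V = +3.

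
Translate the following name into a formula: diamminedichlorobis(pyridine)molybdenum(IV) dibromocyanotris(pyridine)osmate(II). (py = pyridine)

Cation [Mo…]: ligand charges -2, Mo(IV) ⇒ ion charge 2+.
Anion [Os…]: ligand charges -3, Os(II) ⇒ ion charge 1−.
One 2+ cation requires 2 of the 1− anion.

[MoCl2(NH3)2(py)2][OsBr2(CN)(py)3]2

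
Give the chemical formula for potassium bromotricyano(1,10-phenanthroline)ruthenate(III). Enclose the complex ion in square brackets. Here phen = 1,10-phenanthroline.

K[RuBr(CN)3(phen)]

Ligands: 1 bromo (Br, -1), 3 cyano (CN, -1), 1 1,10-phenanthroline (phen, neutral). Ligand charge sum = -4.
With Ru in oxidation state +3, the complex ion is [Ru...]^1−.
Charge balance with potassium (+1) requires 1 complex ion per 1 potassium.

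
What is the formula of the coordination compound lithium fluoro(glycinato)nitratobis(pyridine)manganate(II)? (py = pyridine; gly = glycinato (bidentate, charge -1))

Ligands: 1 nitrato (NO3, -1), 2 pyridine (py, neutral), 1 glycinato (gly, -1), 1 fluoro (F, -1). Ligand charge sum = -3.
Charge balance with lithium (+1) requires 1 complex ion per 1 lithium.

Li[MnF(gly)(NO3)(py)2]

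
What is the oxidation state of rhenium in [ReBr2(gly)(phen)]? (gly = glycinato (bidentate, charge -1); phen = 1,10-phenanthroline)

No counter-ion: the bracketed complex is neutral.
Ligand charges: 2×Br = -2; 1×gly = -1; 1×phen neutral; sum -3.
Re + (-3) = 0 ⇒ Re is +3.

+3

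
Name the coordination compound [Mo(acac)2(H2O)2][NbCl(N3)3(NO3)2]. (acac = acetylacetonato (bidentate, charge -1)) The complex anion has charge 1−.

Both ions are complex: the cation is named first with the plain metal name, the anion second with the -ate form; each ion's ligands are alphabetised independently.
The complex anion is given as 1−; its ligand charges sum to -6, so Nb = +5.
A 1:1 salt means the cation carries the equal and opposite charge, 1+.
Cation: ligand charges sum to -2; for the ion to be 1+, Mo = +3.

bis(acetylacetonato)diaquamolybdenum(III) triazidochlorodinitratoniobate(V)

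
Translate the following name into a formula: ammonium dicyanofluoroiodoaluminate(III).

NH4[Al(CN)2FI]

Ligands: 1 iodo (I, -1), 1 fluoro (F, -1), 2 cyano (CN, -1). Ligand charge sum = -4.
Charge balance with ammonium (+1) requires 1 complex ion per 1 ammonium.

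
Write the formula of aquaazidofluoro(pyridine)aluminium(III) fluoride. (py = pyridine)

Ligands: 1 azido (N3, -1), 1 aqua (H2O, neutral), 1 fluoro (F, -1), 1 pyridine (py, neutral). Ligand charge sum = -2.
With Al in oxidation state +3, the complex ion is [Al...]^1+.
Charge balance with fluoride (-1) requires 1 complex ion per 1 fluoride.

[AlF(H2O)(N3)(py)]F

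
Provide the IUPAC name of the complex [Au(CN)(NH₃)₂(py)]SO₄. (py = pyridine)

The 1 sulfate counter-ion carries a total charge of -2, so each complex ion is 2+.
Ligand charges: 1×pyridine (neutral), 2×ammine (neutral), 1×cyano (-1 each); total -1. So Au + (-1) = 2+, giving Au = +3.
Ligands are named alphabetically: ammine before cyano before pyridine.

diamminecyano(pyridine)gold(III) sulfate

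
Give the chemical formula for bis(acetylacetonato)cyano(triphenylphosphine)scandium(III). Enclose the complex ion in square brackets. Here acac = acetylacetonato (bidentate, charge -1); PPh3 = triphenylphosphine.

[Sc(acac)2(CN)(PPh3)]

Ligands: 2 acetylacetonato (acac, -1), 1 cyano (CN, -1), 1 triphenylphosphine (PPh3, neutral). Ligand charge sum = -3.
With Sc in oxidation state +3, the complex ion is [Sc...].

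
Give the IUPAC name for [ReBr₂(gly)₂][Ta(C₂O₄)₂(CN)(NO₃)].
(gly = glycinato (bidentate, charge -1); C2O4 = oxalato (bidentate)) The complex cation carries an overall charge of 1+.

The complex cation is given as 1+; its ligand charges sum to -4, so Re = +5.
A 1:1 salt means the anion carries the equal and opposite charge, 1−.
Anion: ligand charges sum to -6; for the ion to be 1−, Ta = +5.

dibromobis(glycinato)rhenium(V) cyanonitratodioxalatotantalate(V)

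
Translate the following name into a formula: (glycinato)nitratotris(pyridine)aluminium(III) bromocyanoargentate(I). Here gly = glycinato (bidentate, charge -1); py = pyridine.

[Al(gly)(NO3)(py)3][AgBr(CN)]

Cation [Al…]: ligand charges -2, Al(III) ⇒ ion charge 1+.
Anion [Ag…]: ligand charges -2, Ag(I) ⇒ ion charge 1−.
One 1+ cation balances one 1− anion.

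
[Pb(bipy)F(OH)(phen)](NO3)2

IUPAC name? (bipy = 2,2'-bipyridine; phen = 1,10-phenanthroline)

The 2 nitrate counter-ions carry a total charge of -2, so each complex ion is 2+.
Ligand charges: 1×2,2'-bipyridine (neutral), 1×hydroxo (-1 each), 1×1,10-phenanthroline (neutral), 1×fluoro (-1 each); total -2. So Pb + (-2) = 2+, giving Pb = +4.
Ligands are named alphabetically: bipyridine before fluoro before hydroxo before phenanthroline.

(2,2'-bipyridine)fluorohydroxo(1,10-phenanthroline)lead(IV) nitrate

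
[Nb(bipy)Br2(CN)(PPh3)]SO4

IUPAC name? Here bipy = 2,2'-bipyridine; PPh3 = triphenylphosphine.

The 1 sulfate counter-ion carries a total charge of -2, so each complex ion is 2+.
Ligand charges: 1×2,2'-bipyridine (neutral), 2×bromo (-1 each), 1×triphenylphosphine (neutral), 1×cyano (-1 each); total -3. So Nb + (-3) = 2+, giving Nb = +5.
Ligands are named alphabetically: bipyridine before bromo before cyano before triphenylphosphine.

(2,2'-bipyridine)dibromocyano(triphenylphosphine)niobium(V) sulfate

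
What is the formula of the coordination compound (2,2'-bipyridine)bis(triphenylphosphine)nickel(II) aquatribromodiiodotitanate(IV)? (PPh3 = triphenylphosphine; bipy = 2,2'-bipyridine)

[Ni(bipy)(PPh3)2][TiBr3(H2O)I2]2

Cation [Ni…]: ligand charges 0, Ni(II) ⇒ ion charge 2+.
Anion [Ti…]: ligand charges -5, Ti(IV) ⇒ ion charge 1−.
One 2+ cation requires 2 of the 1− anion.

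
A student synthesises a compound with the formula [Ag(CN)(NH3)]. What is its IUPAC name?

amminecyanosilver(I)

There is no counter-ion, so the complex is neutral overall.
Ligand charges: 1×ammine (neutral), 1×cyano (-1 each); total -1. So Ag + (-1) = 0, giving Ag = +1.
Ligands are named alphabetically: ammine before cyano.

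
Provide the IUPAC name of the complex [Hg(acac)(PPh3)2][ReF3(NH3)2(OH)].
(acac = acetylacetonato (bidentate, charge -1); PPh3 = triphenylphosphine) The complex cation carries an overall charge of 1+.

(acetylacetonato)bis(triphenylphosphine)mercury(II) diamminetrifluorohydroxorhenate(III)

The complex cation is given as 1+; its ligand charges sum to -1, so Hg = +2.
A 1:1 salt means the anion carries the equal and opposite charge, 1−.
Anion: ligand charges sum to -4; for the ion to be 1−, Re = +3.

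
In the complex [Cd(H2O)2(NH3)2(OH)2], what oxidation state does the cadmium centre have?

No counter-ion: the bracketed complex is neutral.
Ligand charges: 2×H2O neutral; 2×OH = -2; 2×NH3 neutral; sum -2.
Cd + (-2) = 0 ⇒ Cd is +2.

+2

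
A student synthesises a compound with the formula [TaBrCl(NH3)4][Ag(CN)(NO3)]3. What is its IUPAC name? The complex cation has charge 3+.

tetraamminebromochlorotantalum(V) cyanonitratoargentate(I)

The complex cation is given as 3+; its ligand charges sum to -2, so Ta = +5.
With 3 anions per cation, each anion must be 3/3 = 1−.
Anion: ligand charges sum to -2; for the ion to be 1−, Ag = +1.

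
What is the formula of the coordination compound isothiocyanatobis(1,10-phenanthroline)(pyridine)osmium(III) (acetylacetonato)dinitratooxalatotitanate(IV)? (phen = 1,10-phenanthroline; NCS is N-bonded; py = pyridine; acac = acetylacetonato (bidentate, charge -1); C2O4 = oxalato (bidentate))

Cation [Os…]: ligand charges -1, Os(III) ⇒ ion charge 2+.
Anion [Ti…]: ligand charges -5, Ti(IV) ⇒ ion charge 1−.
One 2+ cation requires 2 of the 1− anion.

[Os(NCS)(phen)2(py)][Ti(acac)(C2O4)(NO3)2]2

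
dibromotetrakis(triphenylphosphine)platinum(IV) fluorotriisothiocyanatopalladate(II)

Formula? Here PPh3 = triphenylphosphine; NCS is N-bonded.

[PtBr2(PPh3)4][PdF(NCS)3]

Cation [Pt…]: ligand charges -2, Pt(IV) ⇒ ion charge 2+.
Anion [Pd…]: ligand charges -4, Pd(II) ⇒ ion charge 2−.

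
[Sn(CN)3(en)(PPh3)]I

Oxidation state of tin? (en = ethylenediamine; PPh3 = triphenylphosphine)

1 iodide outside the brackets (-1 each) → the complex ion is 1+.
Ligand charges: 1×en neutral; 3×CN = -3; 1×PPh3 neutral; sum -3.
Sn + (-3) = 1+ ⇒ Sn is +4.

+4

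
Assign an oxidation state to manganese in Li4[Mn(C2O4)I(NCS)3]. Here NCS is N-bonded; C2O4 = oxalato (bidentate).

4 lithium outside the brackets (+1 each) → the complex ion is 4−.
Ligand charges: 1×I = -1; 3×NCS = -3; 1×C2O4 = -2; sum -6.
Mn + (-6) = 4− ⇒ Mn is +2.

+2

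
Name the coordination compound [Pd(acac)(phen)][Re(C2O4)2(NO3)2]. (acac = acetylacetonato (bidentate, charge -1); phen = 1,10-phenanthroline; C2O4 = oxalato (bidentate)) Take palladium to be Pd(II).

(acetylacetonato)(1,10-phenanthroline)palladium(II) dinitratodioxalatorhenate(V)

Both ions are complex: the cation is named first with the plain metal name, the anion second with the -ate form; each ion's ligands are alphabetised independently.
Pd is given as +2; the cation's ligand charges sum to -1, so the complex cation is 1+.
A 1:1 salt means the anion carries the equal and opposite charge, 1−.
Anion: ligand charges sum to -6; for the ion to be 1−, Re = +5.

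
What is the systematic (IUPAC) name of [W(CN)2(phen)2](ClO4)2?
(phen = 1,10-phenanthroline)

The 2 perchlorate counter-ions carry a total charge of -2, so each complex ion is 2+.
Ligand charges: 2×cyano (-1 each), 2×1,10-phenanthroline (neutral); total -2. So W + (-2) = 2+, giving W = +4.
Ligands are named alphabetically: cyano before phenanthroline.

dicyanobis(1,10-phenanthroline)tungsten(IV) perchlorate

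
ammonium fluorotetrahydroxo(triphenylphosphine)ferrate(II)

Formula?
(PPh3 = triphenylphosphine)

(NH4)3[FeF(OH)4(PPh3)]

Ligands: 1 fluoro (F, -1), 4 hydroxo (OH, -1), 1 triphenylphosphine (PPh3, neutral). Ligand charge sum = -5.
With Fe in oxidation state +2, the complex ion is [Fe...]^3−.
Charge balance with ammonium (+1) requires 1 complex ion per 3 ammonium.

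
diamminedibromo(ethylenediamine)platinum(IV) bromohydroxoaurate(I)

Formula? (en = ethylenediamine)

Cation [Pt…]: ligand charges -2, Pt(IV) ⇒ ion charge 2+.
Anion [Au…]: ligand charges -2, Au(I) ⇒ ion charge 1−.

[PtBr2(en)(NH3)2][AuBr(OH)]2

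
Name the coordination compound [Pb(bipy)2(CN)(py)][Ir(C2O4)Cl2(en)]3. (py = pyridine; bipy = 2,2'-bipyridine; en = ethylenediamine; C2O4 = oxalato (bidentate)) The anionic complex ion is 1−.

bis(2,2'-bipyridine)cyano(pyridine)lead(IV) dichloro(ethylenediamine)oxalatoiridate(III)

Both ions are complex: the cation is named first with the plain metal name, the anion second with the -ate form; each ion's ligands are alphabetised independently.
The complex anion is given as 1−; its ligand charges sum to -4, so Ir = +3.
With 3 anions per cation, the cation must be 3×1 = 3+.
Cation: ligand charges sum to -1; for the ion to be 3+, Pb = +4.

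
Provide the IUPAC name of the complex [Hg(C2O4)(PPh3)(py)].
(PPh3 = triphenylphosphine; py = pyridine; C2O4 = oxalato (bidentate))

oxalato(pyridine)(triphenylphosphine)mercury(II)

There is no counter-ion, so the complex is neutral overall.
Ligand charges: 1×triphenylphosphine (neutral), 1×pyridine (neutral), 1×oxalato (-2 each); total -2. So Hg + (-2) = 0, giving Hg = +2.
Ligands are named alphabetically: oxalato before pyridine before triphenylphosphine.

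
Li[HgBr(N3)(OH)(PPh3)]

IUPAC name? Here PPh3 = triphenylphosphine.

The 1 lithium counter-ion carries a total charge of +1, so each complex ion is 1−.
Ligand charges: 1×hydroxo (-1 each), 1×triphenylphosphine (neutral), 1×azido (-1 each), 1×bromo (-1 each); total -3. So Hg + (-3) = 1−, giving Hg = +2.
The complex ion is anionic, so mercury takes the -ate form mercurate(II).

lithium azidobromohydroxo(triphenylphosphine)mercurate(II)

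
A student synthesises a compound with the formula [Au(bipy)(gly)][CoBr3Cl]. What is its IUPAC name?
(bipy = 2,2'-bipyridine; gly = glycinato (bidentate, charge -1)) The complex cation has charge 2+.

(2,2'-bipyridine)(glycinato)gold(III) tribromochlorocobaltate(II)

Both ions are complex: the cation is named first with the plain metal name, the anion second with the -ate form; each ion's ligands are alphabetised independently.
The complex cation is given as 2+; its ligand charges sum to -1, so Au = +3.
A 1:1 salt means the anion carries the equal and opposite charge, 2−.
Anion: ligand charges sum to -4; for the ion to be 2−, Co = +2.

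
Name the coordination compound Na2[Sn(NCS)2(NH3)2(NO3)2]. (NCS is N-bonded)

sodium diamminediisothiocyanatodinitratostannate(II)

The 2 sodium counter-ions carry a total charge of +2, so each complex ion is 2−.
Ligand charges: 2×nitrato (-1 each), 2×isothiocyanato (-1 each), 2×ammine (neutral); total -4. So Sn + (-4) = 2−, giving Sn = +2.
Ligands are named alphabetically: ammine before isothiocyanato before nitrato.
The complex ion is anionic, so tin takes the -ate form stannate(II).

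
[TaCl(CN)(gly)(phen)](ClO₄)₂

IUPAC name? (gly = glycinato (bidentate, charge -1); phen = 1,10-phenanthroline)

chlorocyano(glycinato)(1,10-phenanthroline)tantalum(V) perchlorate

The 2 perchlorate counter-ions carry a total charge of -2, so each complex ion is 2+.
Ligand charges: 1×cyano (-1 each), 1×glycinato (-1 each), 1×1,10-phenanthroline (neutral), 1×chloro (-1 each); total -3. So Ta + (-3) = 2+, giving Ta = +5.
Ligands are named alphabetically: chloro before cyano before glycinato before phenanthroline.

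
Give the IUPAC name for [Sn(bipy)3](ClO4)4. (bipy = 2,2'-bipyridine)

The 4 perchlorate counter-ions carry a total charge of -4, so each complex ion is 4+.
Ligand charges: 3×2,2'-bipyridine (neutral); total 0. So Sn + (0) = 4+, giving Sn = +4.

tris(2,2'-bipyridine)tin(IV) perchlorate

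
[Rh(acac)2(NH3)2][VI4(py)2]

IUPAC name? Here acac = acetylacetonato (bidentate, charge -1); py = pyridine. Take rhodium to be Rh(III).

Both ions are complex: the cation is named first with the plain metal name, the anion second with the -ate form; each ion's ligands are alphabetised independently.
Rh is given as +3; the cation's ligand charges sum to -2, so the complex cation is 1+.
A 1:1 salt means the anion carries the equal and opposite charge, 1−.
Anion: ligand charges sum to -4; for the ion to be 1−, V = +3.

bis(acetylacetonato)diamminerhodium(III) tetraiodobis(pyridine)vanadate(III)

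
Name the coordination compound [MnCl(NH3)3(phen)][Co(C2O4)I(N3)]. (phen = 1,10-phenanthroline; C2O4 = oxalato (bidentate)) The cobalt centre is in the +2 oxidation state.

Both ions are complex: the cation is named first with the plain metal name, the anion second with the -ate form; each ion's ligands are alphabetised independently.
Co is given as +2; the anion's ligand charges sum to -4, so the complex anion is 2−.
A 1:1 salt means the cation carries the equal and opposite charge, 2+.
Cation: ligand charges sum to -1; for the ion to be 2+, Mn = +3.

triamminechloro(1,10-phenanthroline)manganese(III) azidoiodooxalatocobaltate(II)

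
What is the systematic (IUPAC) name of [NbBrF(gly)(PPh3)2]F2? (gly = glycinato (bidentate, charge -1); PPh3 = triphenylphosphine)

bromofluoro(glycinato)bis(triphenylphosphine)niobium(V) fluoride

The 2 fluoride counter-ions carry a total charge of -2, so each complex ion is 2+.
Ligand charges: 1×glycinato (-1 each), 2×triphenylphosphine (neutral), 1×fluoro (-1 each), 1×bromo (-1 each); total -3. So Nb + (-3) = 2+, giving Nb = +5.
Ligands are named alphabetically: bromo before fluoro before glycinato before triphenylphosphine.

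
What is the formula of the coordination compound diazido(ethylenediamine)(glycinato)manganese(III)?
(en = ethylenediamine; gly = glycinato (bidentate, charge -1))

Ligands: 1 ethylenediamine (en, neutral), 1 glycinato (gly, -1), 2 azido (N3, -1). Ligand charge sum = -3.
With Mn in oxidation state +3, the complex ion is [Mn...].

[Mn(en)(gly)(N3)2]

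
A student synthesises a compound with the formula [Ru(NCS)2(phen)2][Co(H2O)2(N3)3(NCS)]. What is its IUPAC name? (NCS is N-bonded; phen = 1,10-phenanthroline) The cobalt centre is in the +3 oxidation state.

Co is given as +3; the anion's ligand charges sum to -4, so the complex anion is 1−.
A 1:1 salt means the cation carries the equal and opposite charge, 1+.
Cation: ligand charges sum to -2; for the ion to be 1+, Ru = +3.

diisothiocyanatobis(1,10-phenanthroline)ruthenium(III) diaquatriazidoisothiocyanatocobaltate(III)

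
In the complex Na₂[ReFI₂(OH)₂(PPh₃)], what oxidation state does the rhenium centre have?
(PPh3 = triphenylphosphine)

+3

2 sodium outside the brackets (+1 each) → the complex ion is 2−.
Ligand charges: 2×OH = -2; 1×F = -1; 2×I = -2; 1×PPh3 neutral; sum -5.
Re + (-5) = 2− ⇒ Re is +3.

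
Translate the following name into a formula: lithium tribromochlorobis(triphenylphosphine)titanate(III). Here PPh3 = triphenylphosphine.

Ligands: 2 triphenylphosphine (PPh3, neutral), 1 chloro (Cl, -1), 3 bromo (Br, -1). Ligand charge sum = -4.
With Ti in oxidation state +3, the complex ion is [Ti...]^1−.
Charge balance with lithium (+1) requires 1 complex ion per 1 lithium.

Li[TiBr3Cl(PPh3)2]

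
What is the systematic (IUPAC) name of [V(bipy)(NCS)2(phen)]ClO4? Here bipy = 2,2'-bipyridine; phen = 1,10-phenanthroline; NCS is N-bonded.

(2,2'-bipyridine)diisothiocyanato(1,10-phenanthroline)vanadium(III) perchlorate

The 1 perchlorate counter-ion carries a total charge of -1, so each complex ion is 1+.
Ligand charges: 1×2,2'-bipyridine (neutral), 1×1,10-phenanthroline (neutral), 2×isothiocyanato (-1 each); total -2. So V + (-2) = 1+, giving V = +3.
Ligands are named alphabetically: bipyridine before isothiocyanato before phenanthroline.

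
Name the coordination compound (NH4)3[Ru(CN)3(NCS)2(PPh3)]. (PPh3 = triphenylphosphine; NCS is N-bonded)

The 3 ammonium counter-ions carry a total charge of +3, so each complex ion is 3−.
Ligand charges: 1×triphenylphosphine (neutral), 2×isothiocyanato (-1 each), 3×cyano (-1 each); total -5. So Ru + (-5) = 3−, giving Ru = +2.
Ligands are named alphabetically: cyano before isothiocyanato before triphenylphosphine.
The complex ion is anionic, so ruthenium takes the -ate form ruthenate(II).

ammonium tricyanodiisothiocyanato(triphenylphosphine)ruthenate(II)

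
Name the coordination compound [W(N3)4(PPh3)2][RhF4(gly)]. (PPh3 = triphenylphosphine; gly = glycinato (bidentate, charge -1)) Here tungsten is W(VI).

W is given as +6; the cation's ligand charges sum to -4, so the complex cation is 2+.
A 1:1 salt means the anion carries the equal and opposite charge, 2−.
Anion: ligand charges sum to -5; for the ion to be 2−, Rh = +3.

tetraazidobis(triphenylphosphine)tungsten(VI) tetrafluoro(glycinato)rhodate(III)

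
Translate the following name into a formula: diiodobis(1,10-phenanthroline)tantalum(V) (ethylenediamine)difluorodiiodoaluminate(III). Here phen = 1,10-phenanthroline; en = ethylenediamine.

Cation [Ta…]: ligand charges -2, Ta(V) ⇒ ion charge 3+.
Anion [Al…]: ligand charges -4, Al(III) ⇒ ion charge 1−.
One 3+ cation requires 3 of the 1− anion.

[TaI2(phen)2][Al(en)F2I2]3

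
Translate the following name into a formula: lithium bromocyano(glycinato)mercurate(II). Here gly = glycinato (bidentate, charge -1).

Ligands: 1 glycinato (gly, -1), 1 cyano (CN, -1), 1 bromo (Br, -1). Ligand charge sum = -3.
Charge balance with lithium (+1) requires 1 complex ion per 1 lithium.

Li[HgBr(CN)(gly)]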